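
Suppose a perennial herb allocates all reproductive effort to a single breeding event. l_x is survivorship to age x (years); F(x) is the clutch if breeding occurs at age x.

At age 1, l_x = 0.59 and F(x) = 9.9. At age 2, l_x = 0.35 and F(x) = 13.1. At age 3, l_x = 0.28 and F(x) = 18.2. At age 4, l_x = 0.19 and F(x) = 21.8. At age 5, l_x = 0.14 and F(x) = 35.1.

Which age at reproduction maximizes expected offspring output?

1

Expected offspring if breeding at age x = l_x × F(x):
  age 1: 0.59 × 9.9 = 5.841
  age 2: 0.35 × 13.1 = 4.585
  age 3: 0.28 × 18.2 = 5.096
  age 4: 0.19 × 21.8 = 4.142
  age 5: 0.14 × 35.1 = 4.914
Maximum at age 1 (5.841).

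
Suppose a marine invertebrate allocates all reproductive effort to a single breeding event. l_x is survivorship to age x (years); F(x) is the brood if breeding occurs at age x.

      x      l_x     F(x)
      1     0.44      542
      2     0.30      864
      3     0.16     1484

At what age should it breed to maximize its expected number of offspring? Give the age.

2

Expected offspring if breeding at age x = l_x × F(x):
  age 1: 0.44 × 542 = 238.480
  age 2: 0.30 × 864 = 259.200
  age 3: 0.16 × 1484 = 237.440
Maximum at age 2 (259.200).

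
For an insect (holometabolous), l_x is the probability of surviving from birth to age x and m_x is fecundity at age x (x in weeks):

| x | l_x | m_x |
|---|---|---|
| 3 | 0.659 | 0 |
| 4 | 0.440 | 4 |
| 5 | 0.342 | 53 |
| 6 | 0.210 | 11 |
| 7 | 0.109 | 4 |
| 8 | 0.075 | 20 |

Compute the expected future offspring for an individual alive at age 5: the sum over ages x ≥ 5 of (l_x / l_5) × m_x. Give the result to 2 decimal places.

l_5 = 0.342. Conditional survival from age 5 to x is l_x / l_5.
  x=5: (0.342/0.342) × 53 = 53.0000
  x=6: (0.210/0.342) × 11 = 6.7544
  x=7: (0.109/0.342) × 4 = 1.2749
  x=8: (0.075/0.342) × 20 = 4.3860
Sum = 53.0000 + 6.7544 + 1.2749 + 4.3860 = 65.4152

65.42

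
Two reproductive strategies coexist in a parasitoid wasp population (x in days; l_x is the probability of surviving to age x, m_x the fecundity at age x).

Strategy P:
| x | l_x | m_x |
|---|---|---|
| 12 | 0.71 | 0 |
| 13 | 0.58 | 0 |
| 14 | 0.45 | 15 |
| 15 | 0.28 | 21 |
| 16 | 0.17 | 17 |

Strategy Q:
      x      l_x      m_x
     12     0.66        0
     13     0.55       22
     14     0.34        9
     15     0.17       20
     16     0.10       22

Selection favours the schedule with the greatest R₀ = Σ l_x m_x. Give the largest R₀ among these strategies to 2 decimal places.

20.76

Strategy P: R₀ = 0.71×0 + 0.58×0 + 0.45×15 + 0.28×21 + 0.17×17 = 15.5200
Strategy Q: R₀ = 0.66×0 + 0.55×22 + 0.34×9 + 0.17×20 + 0.10×22 = 20.7600
Highest R₀: strategy Q with 20.7600.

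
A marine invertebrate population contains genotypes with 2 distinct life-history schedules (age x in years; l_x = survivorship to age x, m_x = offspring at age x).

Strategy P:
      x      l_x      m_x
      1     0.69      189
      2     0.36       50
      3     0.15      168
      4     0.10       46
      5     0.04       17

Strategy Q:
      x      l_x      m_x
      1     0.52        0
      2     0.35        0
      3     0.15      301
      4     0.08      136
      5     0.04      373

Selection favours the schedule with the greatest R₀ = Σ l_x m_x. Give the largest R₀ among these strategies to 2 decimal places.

178.89

Strategy P: R₀ = 0.69×189 + 0.36×50 + 0.15×168 + 0.10×46 + 0.04×17 = 178.8900
Strategy Q: R₀ = 0.52×0 + 0.35×0 + 0.15×301 + 0.08×136 + 0.04×373 = 70.9500
Highest R₀: strategy P with 178.8900.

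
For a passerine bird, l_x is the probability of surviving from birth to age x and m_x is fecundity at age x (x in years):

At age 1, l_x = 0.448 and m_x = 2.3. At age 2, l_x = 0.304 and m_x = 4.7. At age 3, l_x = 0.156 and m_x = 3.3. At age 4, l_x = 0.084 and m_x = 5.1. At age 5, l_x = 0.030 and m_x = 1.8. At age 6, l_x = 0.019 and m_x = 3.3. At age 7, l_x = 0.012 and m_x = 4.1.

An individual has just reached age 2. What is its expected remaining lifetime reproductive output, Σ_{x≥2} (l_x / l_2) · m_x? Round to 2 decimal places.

l_2 = 0.304. Conditional survival from age 2 to x is l_x / l_2.
  x=2: (0.304/0.304) × 4.7 = 4.7000
  x=3: (0.156/0.304) × 3.3 = 1.6934
  x=4: (0.084/0.304) × 5.1 = 1.4092
  x=5: (0.030/0.304) × 1.8 = 0.1776
  x=6: (0.019/0.304) × 3.3 = 0.2062
  x=7: (0.012/0.304) × 4.1 = 0.1618
Sum = 4.7000 + 1.6934 + 1.4092 + 0.1776 + 0.2062 + 0.1618 = 8.3484

8.35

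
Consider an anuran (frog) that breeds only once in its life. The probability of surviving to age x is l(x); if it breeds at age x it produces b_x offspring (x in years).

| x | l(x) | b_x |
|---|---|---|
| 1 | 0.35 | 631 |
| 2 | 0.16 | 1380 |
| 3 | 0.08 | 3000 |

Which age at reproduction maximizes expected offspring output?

Expected offspring if breeding at age x = l(x) × b_x:
  age 1: 0.35 × 631 = 220.850
  age 2: 0.16 × 1380 = 220.800
  age 3: 0.08 × 3000 = 240.000
Maximum at age 3 (240.000).

3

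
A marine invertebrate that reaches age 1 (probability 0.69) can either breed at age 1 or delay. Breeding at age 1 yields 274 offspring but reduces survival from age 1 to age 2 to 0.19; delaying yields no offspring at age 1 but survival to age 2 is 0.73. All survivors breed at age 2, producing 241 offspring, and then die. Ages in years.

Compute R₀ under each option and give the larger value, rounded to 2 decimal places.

breed at age 1: R₀ = 0.69 × (274 + 0.19 × 241) = 0.69 × 319.7900 = 220.6551
delay to age 2: R₀ = 0.69 × (0.73 × 241) = 0.69 × 175.9300 = 121.3917
Higher: breed at age 1 (220.6551).

220.66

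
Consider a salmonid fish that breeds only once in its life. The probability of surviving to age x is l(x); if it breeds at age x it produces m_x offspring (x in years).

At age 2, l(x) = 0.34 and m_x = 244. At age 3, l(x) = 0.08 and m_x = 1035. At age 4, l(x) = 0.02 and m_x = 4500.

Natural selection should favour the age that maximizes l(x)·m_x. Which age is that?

Expected offspring if breeding at age x = l(x) × m_x:
  age 2: 0.34 × 244 = 82.960
  age 3: 0.08 × 1035 = 82.800
  age 4: 0.02 × 4500 = 90.000
Maximum at age 4 (90.000).

4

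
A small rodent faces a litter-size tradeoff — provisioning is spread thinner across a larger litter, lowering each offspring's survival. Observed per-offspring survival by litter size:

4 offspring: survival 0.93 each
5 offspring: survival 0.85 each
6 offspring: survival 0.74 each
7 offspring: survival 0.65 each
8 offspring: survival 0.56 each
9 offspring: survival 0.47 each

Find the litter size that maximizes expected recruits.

Expected recruits = c × s(c):
  c=4: 4 × 0.93 = 3.720
  c=5: 5 × 0.85 = 4.250
  c=6: 6 × 0.74 = 4.440
  c=7: 7 × 0.65 = 4.550
  c=8: 8 × 0.56 = 4.480
  c=9: 9 × 0.47 = 4.230
Maximum at c = 7 (4.550 recruits).

7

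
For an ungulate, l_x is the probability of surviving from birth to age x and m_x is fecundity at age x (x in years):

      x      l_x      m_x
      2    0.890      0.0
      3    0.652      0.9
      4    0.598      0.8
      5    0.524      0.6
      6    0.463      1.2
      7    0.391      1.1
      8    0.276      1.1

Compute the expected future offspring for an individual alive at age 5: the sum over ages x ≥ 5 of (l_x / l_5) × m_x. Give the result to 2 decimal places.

l_5 = 0.524. Conditional survival from age 5 to x is l_x / l_5.
  x=5: (0.524/0.524) × 0.6 = 0.6000
  x=6: (0.463/0.524) × 1.2 = 1.0603
  x=7: (0.391/0.524) × 1.1 = 0.8208
  x=8: (0.276/0.524) × 1.1 = 0.5794
Sum = 0.6000 + 1.0603 + 0.8208 + 0.5794 = 3.0605

3.06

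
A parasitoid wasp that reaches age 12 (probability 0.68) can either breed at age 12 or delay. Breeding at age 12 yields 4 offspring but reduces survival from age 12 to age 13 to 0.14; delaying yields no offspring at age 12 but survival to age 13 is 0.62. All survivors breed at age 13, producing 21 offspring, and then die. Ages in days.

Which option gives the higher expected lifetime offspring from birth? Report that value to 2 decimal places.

breed at age 12: R₀ = 0.68 × (4 + 0.14 × 21) = 0.68 × 6.9400 = 4.7192
delay to age 13: R₀ = 0.68 × (0.62 × 21) = 0.68 × 13.0200 = 8.8536
Higher: delay to age 13 (8.8536).

8.85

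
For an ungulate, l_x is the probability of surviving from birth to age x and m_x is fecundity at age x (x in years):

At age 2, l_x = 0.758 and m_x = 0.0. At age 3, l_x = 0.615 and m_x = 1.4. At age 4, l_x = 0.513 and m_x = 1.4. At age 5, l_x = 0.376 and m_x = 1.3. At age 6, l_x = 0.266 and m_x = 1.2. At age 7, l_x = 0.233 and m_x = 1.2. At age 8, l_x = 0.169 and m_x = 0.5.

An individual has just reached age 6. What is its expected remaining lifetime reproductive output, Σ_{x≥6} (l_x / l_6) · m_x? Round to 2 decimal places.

l_6 = 0.266. Conditional survival from age 6 to x is l_x / l_6.
  x=6: (0.266/0.266) × 1.2 = 1.2000
  x=7: (0.233/0.266) × 1.2 = 1.0511
  x=8: (0.169/0.266) × 0.5 = 0.3177
Sum = 1.2000 + 1.0511 + 0.3177 = 2.5688

2.57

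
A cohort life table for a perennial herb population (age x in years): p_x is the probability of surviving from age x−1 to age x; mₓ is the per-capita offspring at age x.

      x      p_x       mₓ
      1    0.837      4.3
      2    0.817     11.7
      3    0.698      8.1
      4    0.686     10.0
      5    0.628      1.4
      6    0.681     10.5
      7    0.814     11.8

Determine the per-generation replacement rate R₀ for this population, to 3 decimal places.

Survivorship from birth: l_x = p_1·p_2·…·p_x.
  l_1 = 0.83700
  l_2 = 0.68383
  l_3 = 0.47731
  l_4 = 0.32744
  l_5 = 0.20563
  l_6 = 0.14003
  l_7 = 0.11399
R₀ = Σ l_x mₓ:
  age 1: 0.83700 × 4.3 = 3.5991
  age 2: 0.68383 × 11.7 = 8.0008
  age 3: 0.47731 × 8.1 = 3.8662
  age 4: 0.32744 × 10.0 = 3.2744
  age 5: 0.20563 × 1.4 = 0.2879
  age 6: 0.14003 × 10.5 = 1.4703
  age 7: 0.11399 × 11.8 = 1.3451
R₀ = 3.5991 + 8.0008 + 3.8662 + 3.2744 + 0.2879 + 1.4703 + 1.3451 = 21.8438

21.844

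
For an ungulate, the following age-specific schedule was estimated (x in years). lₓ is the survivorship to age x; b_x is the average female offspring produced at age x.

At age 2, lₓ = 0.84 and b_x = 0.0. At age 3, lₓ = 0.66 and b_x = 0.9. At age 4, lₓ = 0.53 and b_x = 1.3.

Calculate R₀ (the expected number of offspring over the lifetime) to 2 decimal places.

R₀ = Σ lₓ b_x:
  age 2: 0.84 × 0.0 = 0.0000
  age 3: 0.66 × 0.9 = 0.5940
  age 4: 0.53 × 1.3 = 0.6890
R₀ = 0.0000 + 0.5940 + 0.6890 = 1.2830

1.28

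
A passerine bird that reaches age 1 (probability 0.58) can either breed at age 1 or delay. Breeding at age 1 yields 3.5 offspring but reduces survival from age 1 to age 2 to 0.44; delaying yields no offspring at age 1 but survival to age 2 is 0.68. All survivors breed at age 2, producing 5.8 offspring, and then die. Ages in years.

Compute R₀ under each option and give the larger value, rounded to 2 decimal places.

3.51

breed at age 1: R₀ = 0.58 × (3.5 + 0.44 × 5.8) = 0.58 × 6.0520 = 3.5102
delay to age 2: R₀ = 0.58 × (0.68 × 5.8) = 0.58 × 3.9440 = 2.2875
Higher: breed at age 1 (3.5102).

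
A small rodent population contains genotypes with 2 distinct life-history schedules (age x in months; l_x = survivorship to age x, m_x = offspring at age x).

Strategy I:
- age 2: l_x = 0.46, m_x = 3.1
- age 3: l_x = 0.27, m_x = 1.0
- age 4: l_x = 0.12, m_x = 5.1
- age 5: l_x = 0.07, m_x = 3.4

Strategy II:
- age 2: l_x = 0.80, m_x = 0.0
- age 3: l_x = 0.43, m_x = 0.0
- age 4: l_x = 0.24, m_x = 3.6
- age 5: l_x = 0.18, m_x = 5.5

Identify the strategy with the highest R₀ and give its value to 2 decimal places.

2.55

Strategy I: R₀ = 0.46×3.1 + 0.27×1.0 + 0.12×5.1 + 0.07×3.4 = 2.5460
Strategy II: R₀ = 0.80×0.0 + 0.43×0.0 + 0.24×3.6 + 0.18×5.5 = 1.8540
Highest R₀: strategy I with 2.5460.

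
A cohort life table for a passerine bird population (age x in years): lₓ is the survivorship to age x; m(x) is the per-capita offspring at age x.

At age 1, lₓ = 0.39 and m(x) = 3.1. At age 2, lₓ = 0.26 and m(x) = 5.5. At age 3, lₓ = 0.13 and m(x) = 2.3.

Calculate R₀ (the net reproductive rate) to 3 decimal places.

R₀ = Σ lₓ m(x):
  age 1: 0.39 × 3.1 = 1.2090
  age 2: 0.26 × 5.5 = 1.4300
  age 3: 0.13 × 2.3 = 0.2990
R₀ = 1.2090 + 1.4300 + 0.2990 = 2.9380

2.938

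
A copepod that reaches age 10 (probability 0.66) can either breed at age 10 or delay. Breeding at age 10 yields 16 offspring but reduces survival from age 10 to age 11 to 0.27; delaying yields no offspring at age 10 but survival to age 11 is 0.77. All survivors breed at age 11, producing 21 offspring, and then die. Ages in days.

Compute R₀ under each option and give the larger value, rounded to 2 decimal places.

14.30

breed at age 10: R₀ = 0.66 × (16 + 0.27 × 21) = 0.66 × 21.6700 = 14.3022
delay to age 11: R₀ = 0.66 × (0.77 × 21) = 0.66 × 16.1700 = 10.6722
Higher: breed at age 10 (14.3022).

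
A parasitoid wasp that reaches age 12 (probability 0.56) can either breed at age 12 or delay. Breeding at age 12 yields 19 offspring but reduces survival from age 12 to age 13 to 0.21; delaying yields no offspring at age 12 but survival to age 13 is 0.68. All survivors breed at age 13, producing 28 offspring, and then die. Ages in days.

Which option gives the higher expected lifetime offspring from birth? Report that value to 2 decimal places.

breed at age 12: R₀ = 0.56 × (19 + 0.21 × 28) = 0.56 × 24.8800 = 13.9328
delay to age 13: R₀ = 0.56 × (0.68 × 28) = 0.56 × 19.0400 = 10.6624
Higher: breed at age 12 (13.9328).

13.93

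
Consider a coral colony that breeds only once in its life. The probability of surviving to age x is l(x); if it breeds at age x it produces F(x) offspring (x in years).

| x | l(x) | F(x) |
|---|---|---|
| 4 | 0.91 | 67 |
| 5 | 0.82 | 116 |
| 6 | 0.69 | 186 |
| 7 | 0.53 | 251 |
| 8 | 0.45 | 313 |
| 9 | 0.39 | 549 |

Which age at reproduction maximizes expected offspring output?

9

Expected offspring if breeding at age x = l(x) × F(x):
  age 4: 0.91 × 67 = 60.970
  age 5: 0.82 × 116 = 95.120
  age 6: 0.69 × 186 = 128.340
  age 7: 0.53 × 251 = 133.030
  age 8: 0.45 × 313 = 140.850
  age 9: 0.39 × 549 = 214.110
Maximum at age 9 (214.110).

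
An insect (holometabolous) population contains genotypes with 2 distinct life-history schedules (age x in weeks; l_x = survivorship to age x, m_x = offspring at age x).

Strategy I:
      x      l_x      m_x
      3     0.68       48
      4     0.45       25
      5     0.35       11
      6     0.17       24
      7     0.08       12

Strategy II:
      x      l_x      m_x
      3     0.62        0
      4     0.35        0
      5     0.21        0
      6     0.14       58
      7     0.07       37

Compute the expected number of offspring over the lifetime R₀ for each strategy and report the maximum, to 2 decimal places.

52.78

Strategy I: R₀ = 0.68×48 + 0.45×25 + 0.35×11 + 0.17×24 + 0.08×12 = 52.7800
Strategy II: R₀ = 0.62×0 + 0.35×0 + 0.21×0 + 0.14×58 + 0.07×37 = 10.7100
Highest R₀: strategy I with 52.7800.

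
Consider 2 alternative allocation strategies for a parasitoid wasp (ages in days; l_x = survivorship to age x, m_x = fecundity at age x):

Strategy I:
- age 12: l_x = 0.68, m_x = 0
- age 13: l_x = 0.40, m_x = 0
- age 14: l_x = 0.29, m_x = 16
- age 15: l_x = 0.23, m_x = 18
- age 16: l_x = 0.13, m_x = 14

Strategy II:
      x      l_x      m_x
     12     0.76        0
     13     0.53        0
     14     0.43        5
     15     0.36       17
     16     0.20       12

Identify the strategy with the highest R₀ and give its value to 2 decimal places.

10.67

Strategy I: R₀ = 0.68×0 + 0.40×0 + 0.29×16 + 0.23×18 + 0.13×14 = 10.6000
Strategy II: R₀ = 0.76×0 + 0.53×0 + 0.43×5 + 0.36×17 + 0.20×12 = 10.6700
Highest R₀: strategy II with 10.6700.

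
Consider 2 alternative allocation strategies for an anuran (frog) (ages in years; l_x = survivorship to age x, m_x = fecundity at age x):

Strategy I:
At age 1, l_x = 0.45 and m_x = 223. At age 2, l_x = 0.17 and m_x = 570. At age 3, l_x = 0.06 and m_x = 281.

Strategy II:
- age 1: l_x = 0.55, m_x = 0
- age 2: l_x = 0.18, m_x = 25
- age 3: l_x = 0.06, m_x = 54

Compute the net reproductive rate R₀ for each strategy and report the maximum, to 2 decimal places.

214.11

Strategy I: R₀ = 0.45×223 + 0.17×570 + 0.06×281 = 214.1100
Strategy II: R₀ = 0.55×0 + 0.18×25 + 0.06×54 = 7.7400
Highest R₀: strategy I with 214.1100.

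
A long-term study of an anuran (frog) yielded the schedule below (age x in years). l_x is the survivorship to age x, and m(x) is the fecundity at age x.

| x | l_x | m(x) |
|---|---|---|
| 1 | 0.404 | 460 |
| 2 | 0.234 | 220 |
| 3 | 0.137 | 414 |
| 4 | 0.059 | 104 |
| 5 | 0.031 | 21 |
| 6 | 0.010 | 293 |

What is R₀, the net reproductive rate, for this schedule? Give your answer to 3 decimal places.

R₀ = Σ l_x m(x):
  age 1: 0.404 × 460 = 185.8400
  age 2: 0.234 × 220 = 51.4800
  age 3: 0.137 × 414 = 56.7180
  age 4: 0.059 × 104 = 6.1360
  age 5: 0.031 × 21 = 0.6510
  age 6: 0.010 × 293 = 2.9300
R₀ = 185.8400 + 51.4800 + 56.7180 + 6.1360 + 0.6510 + 2.9300 = 303.7550

303.755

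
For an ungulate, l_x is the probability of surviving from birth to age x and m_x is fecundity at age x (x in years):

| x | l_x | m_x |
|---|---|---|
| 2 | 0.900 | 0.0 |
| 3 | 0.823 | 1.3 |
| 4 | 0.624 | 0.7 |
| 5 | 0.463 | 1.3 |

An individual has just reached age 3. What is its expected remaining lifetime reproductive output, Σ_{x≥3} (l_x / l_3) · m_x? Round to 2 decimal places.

2.56

l_3 = 0.823. Conditional survival from age 3 to x is l_x / l_3.
  x=3: (0.823/0.823) × 1.3 = 1.3000
  x=4: (0.624/0.823) × 0.7 = 0.5307
  x=5: (0.463/0.823) × 1.3 = 0.7313
Sum = 1.3000 + 0.5307 + 0.7313 = 2.5621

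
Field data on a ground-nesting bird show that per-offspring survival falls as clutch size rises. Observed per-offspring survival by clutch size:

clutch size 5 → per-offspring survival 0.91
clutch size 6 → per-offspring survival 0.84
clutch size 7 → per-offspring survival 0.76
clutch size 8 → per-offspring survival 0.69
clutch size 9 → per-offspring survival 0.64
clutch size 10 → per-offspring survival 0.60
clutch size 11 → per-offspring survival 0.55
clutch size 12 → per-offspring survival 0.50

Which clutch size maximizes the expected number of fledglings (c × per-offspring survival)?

11

Expected fledglings = c × s(c):
  c=5: 5 × 0.91 = 4.550
  c=6: 6 × 0.84 = 5.040
  c=7: 7 × 0.76 = 5.320
  c=8: 8 × 0.69 = 5.520
  c=9: 9 × 0.64 = 5.760
  c=10: 10 × 0.60 = 6.000
  c=11: 11 × 0.55 = 6.050
  c=12: 12 × 0.50 = 6.000
Maximum at c = 11 (6.050 fledglings).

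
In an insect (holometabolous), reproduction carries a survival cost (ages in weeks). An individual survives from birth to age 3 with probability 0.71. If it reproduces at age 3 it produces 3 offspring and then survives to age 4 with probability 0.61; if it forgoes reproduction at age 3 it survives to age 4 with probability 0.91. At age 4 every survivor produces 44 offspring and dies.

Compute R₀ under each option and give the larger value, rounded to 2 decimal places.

breed at age 3: R₀ = 0.71 × (3 + 0.61 × 44) = 0.71 × 29.8400 = 21.1864
delay to age 4: R₀ = 0.71 × (0.91 × 44) = 0.71 × 40.0400 = 28.4284
Higher: delay to age 4 (28.4284).

28.43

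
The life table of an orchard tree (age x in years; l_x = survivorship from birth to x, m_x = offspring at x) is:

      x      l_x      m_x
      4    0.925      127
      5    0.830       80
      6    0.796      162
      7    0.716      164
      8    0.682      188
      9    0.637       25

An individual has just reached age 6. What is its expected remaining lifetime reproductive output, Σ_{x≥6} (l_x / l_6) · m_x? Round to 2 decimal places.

490.60

l_6 = 0.796. Conditional survival from age 6 to x is l_x / l_6.
  x=6: (0.796/0.796) × 162 = 162.0000
  x=7: (0.716/0.796) × 164 = 147.5176
  x=8: (0.682/0.796) × 188 = 161.0754
  x=9: (0.637/0.796) × 25 = 20.0063
Sum = 162.0000 + 147.5176 + 161.0754 + 20.0063 = 490.5992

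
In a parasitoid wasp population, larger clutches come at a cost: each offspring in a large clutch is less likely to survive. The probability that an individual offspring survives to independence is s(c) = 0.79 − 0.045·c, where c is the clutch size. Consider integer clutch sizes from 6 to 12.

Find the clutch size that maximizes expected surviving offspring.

9

Expected surviving offspring = c × s(c):
  c=6: 6 × 0.520 = 3.120
  c=7: 7 × 0.475 = 3.325
  c=8: 8 × 0.430 = 3.440
  c=9: 9 × 0.385 = 3.465
  c=10: 10 × 0.340 = 3.400
  c=11: 11 × 0.295 = 3.245
  c=12: 12 × 0.250 = 3.000
Maximum at c = 9 (3.465 surviving offspring).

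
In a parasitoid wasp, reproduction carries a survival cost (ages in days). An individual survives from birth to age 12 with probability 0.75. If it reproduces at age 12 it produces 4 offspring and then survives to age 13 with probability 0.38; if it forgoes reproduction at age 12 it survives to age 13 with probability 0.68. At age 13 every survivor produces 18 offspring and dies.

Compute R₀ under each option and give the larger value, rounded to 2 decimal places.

breed at age 12: R₀ = 0.75 × (4 + 0.38 × 18) = 0.75 × 10.8400 = 8.1300
delay to age 13: R₀ = 0.75 × (0.68 × 18) = 0.75 × 12.2400 = 9.1800
Higher: delay to age 13 (9.1800).

9.18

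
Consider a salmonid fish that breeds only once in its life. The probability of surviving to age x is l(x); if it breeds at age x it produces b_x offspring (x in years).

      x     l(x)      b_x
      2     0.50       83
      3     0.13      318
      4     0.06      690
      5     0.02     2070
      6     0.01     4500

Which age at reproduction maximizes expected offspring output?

6

Expected offspring if breeding at age x = l(x) × b_x:
  age 2: 0.50 × 83 = 41.500
  age 3: 0.13 × 318 = 41.340
  age 4: 0.06 × 690 = 41.400
  age 5: 0.02 × 2070 = 41.400
  age 6: 0.01 × 4500 = 45.000
Maximum at age 6 (45.000).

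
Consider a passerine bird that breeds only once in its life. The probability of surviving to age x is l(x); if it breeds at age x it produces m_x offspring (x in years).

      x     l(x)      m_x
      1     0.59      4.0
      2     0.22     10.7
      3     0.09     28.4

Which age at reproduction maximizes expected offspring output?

3

Expected offspring if breeding at age x = l(x) × m_x:
  age 1: 0.59 × 4.0 = 2.360
  age 2: 0.22 × 10.7 = 2.354
  age 3: 0.09 × 28.4 = 2.556
Maximum at age 3 (2.556).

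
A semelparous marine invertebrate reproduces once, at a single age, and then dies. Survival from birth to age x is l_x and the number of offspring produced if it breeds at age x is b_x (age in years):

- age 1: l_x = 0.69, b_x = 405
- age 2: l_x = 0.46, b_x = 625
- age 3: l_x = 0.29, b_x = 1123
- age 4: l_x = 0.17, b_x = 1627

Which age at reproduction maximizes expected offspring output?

3

Expected offspring if breeding at age x = l_x × b_x:
  age 1: 0.69 × 405 = 279.450
  age 2: 0.46 × 625 = 287.500
  age 3: 0.29 × 1123 = 325.670
  age 4: 0.17 × 1627 = 276.590
Maximum at age 3 (325.670).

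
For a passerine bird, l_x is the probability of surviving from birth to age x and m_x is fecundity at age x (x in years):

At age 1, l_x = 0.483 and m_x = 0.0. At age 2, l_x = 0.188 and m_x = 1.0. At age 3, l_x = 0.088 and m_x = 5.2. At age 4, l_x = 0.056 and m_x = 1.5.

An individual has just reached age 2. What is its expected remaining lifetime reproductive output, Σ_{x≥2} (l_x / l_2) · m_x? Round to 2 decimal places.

3.88

l_2 = 0.188. Conditional survival from age 2 to x is l_x / l_2.
  x=2: (0.188/0.188) × 1.0 = 1.0000
  x=3: (0.088/0.188) × 5.2 = 2.4340
  x=4: (0.056/0.188) × 1.5 = 0.4468
Sum = 1.0000 + 2.4340 + 0.4468 = 3.8809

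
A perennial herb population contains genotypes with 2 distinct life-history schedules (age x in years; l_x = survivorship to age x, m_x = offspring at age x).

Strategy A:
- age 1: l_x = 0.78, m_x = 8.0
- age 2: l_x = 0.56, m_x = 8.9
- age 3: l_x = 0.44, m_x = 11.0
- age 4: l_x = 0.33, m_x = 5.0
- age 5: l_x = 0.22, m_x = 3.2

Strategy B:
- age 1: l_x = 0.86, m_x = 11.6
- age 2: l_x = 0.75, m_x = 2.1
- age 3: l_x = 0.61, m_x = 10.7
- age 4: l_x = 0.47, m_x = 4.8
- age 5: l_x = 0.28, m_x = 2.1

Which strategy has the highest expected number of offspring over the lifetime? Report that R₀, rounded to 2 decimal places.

20.92

Strategy A: R₀ = 0.78×8.0 + 0.56×8.9 + 0.44×11.0 + 0.33×5.0 + 0.22×3.2 = 18.4180
Strategy B: R₀ = 0.86×11.6 + 0.75×2.1 + 0.61×10.7 + 0.47×4.8 + 0.28×2.1 = 20.9220
Highest R₀: strategy B with 20.9220.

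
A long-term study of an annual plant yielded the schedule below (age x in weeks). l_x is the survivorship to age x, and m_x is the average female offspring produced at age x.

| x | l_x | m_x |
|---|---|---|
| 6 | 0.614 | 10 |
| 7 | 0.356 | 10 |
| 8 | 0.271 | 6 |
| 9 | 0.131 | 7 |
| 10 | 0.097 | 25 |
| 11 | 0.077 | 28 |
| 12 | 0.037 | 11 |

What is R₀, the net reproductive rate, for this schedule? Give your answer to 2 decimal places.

R₀ = Σ l_x m_x:
  age 6: 0.614 × 10 = 6.1400
  age 7: 0.356 × 10 = 3.5600
  age 8: 0.271 × 6 = 1.6260
  age 9: 0.131 × 7 = 0.9170
  age 10: 0.097 × 25 = 2.4250
  age 11: 0.077 × 28 = 2.1560
  age 12: 0.037 × 11 = 0.4070
R₀ = 6.1400 + 3.5600 + 1.6260 + 0.9170 + 2.4250 + 2.1560 + 0.4070 = 17.2310

17.23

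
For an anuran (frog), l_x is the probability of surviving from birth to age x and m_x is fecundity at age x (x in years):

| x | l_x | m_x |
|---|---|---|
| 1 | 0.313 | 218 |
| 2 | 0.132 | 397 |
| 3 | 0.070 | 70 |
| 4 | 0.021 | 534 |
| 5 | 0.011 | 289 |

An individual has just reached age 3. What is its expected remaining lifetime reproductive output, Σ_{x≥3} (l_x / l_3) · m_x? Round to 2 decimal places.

l_3 = 0.070. Conditional survival from age 3 to x is l_x / l_3.
  x=3: (0.070/0.070) × 70 = 70.0000
  x=4: (0.021/0.070) × 534 = 160.2000
  x=5: (0.011/0.070) × 289 = 45.4143
Sum = 70.0000 + 160.2000 + 45.4143 = 275.6143

275.61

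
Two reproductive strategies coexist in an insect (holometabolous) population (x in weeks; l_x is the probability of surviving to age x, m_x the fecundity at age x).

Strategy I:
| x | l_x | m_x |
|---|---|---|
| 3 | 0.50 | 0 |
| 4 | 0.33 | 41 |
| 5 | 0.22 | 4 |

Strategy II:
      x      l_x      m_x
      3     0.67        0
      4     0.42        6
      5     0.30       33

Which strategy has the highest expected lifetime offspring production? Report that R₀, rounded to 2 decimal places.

14.41

Strategy I: R₀ = 0.50×0 + 0.33×41 + 0.22×4 = 14.4100
Strategy II: R₀ = 0.67×0 + 0.42×6 + 0.30×33 = 12.4200
Highest R₀: strategy I with 14.4100.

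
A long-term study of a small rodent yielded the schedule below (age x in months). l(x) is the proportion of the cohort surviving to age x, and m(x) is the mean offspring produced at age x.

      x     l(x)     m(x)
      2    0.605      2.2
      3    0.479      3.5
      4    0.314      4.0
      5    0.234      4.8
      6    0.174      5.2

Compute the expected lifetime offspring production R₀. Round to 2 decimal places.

6.29

R₀ = Σ l(x) m(x):
  age 2: 0.605 × 2.2 = 1.3310
  age 3: 0.479 × 3.5 = 1.6765
  age 4: 0.314 × 4.0 = 1.2560
  age 5: 0.234 × 4.8 = 1.1232
  age 6: 0.174 × 5.2 = 0.9048
R₀ = 1.3310 + 1.6765 + 1.2560 + 1.1232 + 0.9048 = 6.2915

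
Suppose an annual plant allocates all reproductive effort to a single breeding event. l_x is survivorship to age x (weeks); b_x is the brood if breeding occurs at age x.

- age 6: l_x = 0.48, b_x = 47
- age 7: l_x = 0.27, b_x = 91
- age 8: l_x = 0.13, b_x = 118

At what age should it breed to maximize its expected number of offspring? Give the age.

Expected offspring if breeding at age x = l_x × b_x:
  age 6: 0.48 × 47 = 22.560
  age 7: 0.27 × 91 = 24.570
  age 8: 0.13 × 118 = 15.340
Maximum at age 7 (24.570).

7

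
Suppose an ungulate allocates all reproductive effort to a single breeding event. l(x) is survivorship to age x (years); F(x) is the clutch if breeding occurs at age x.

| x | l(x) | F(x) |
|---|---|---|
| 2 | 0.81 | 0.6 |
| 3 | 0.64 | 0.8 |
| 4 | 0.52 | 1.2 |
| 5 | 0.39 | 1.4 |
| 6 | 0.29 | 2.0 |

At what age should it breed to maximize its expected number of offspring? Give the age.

4

Expected offspring if breeding at age x = l(x) × F(x):
  age 2: 0.81 × 0.6 = 0.486
  age 3: 0.64 × 0.8 = 0.512
  age 4: 0.52 × 1.2 = 0.624
  age 5: 0.39 × 1.4 = 0.546
  age 6: 0.29 × 2.0 = 0.580
Maximum at age 4 (0.624).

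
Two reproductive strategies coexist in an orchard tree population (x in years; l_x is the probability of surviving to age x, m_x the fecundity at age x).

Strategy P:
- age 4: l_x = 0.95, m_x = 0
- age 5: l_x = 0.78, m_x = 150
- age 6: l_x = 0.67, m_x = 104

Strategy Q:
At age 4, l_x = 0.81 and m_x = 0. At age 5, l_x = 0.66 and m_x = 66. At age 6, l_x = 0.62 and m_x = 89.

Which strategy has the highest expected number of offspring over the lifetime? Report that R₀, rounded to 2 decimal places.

Strategy P: R₀ = 0.95×0 + 0.78×150 + 0.67×104 = 186.6800
Strategy Q: R₀ = 0.81×0 + 0.66×66 + 0.62×89 = 98.7400
Highest R₀: strategy P with 186.6800.

186.68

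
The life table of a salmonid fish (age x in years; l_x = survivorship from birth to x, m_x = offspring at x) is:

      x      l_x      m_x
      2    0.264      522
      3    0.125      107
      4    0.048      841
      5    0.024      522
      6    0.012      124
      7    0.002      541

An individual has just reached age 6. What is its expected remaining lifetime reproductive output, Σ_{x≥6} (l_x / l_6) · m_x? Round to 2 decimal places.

l_6 = 0.012. Conditional survival from age 6 to x is l_x / l_6.
  x=6: (0.012/0.012) × 124 = 124.0000
  x=7: (0.002/0.012) × 541 = 90.1667
Sum = 124.0000 + 90.1667 = 214.1667

214.17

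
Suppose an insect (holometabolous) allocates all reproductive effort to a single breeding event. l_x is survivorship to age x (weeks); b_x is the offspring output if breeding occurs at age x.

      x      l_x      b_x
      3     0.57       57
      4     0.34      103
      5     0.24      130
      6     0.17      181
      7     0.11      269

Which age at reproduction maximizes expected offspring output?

4

Expected offspring if breeding at age x = l_x × b_x:
  age 3: 0.57 × 57 = 32.490
  age 4: 0.34 × 103 = 35.020
  age 5: 0.24 × 130 = 31.200
  age 6: 0.17 × 181 = 30.770
  age 7: 0.11 × 269 = 29.590
Maximum at age 4 (35.020).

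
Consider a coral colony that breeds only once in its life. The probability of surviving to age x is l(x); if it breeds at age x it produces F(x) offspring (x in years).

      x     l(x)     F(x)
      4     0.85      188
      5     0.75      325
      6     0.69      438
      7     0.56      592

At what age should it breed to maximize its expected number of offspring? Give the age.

Expected offspring if breeding at age x = l(x) × F(x):
  age 4: 0.85 × 188 = 159.800
  age 5: 0.75 × 325 = 243.750
  age 6: 0.69 × 438 = 302.220
  age 7: 0.56 × 592 = 331.520
Maximum at age 7 (331.520).

7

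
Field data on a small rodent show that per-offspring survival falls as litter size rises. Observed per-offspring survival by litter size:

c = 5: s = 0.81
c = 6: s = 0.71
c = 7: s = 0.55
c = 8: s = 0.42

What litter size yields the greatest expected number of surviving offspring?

6

Expected surviving offspring = c × s(c):
  c=5: 5 × 0.81 = 4.050
  c=6: 6 × 0.71 = 4.260
  c=7: 7 × 0.55 = 3.850
  c=8: 8 × 0.42 = 3.360
Maximum at c = 6 (4.260 surviving offspring).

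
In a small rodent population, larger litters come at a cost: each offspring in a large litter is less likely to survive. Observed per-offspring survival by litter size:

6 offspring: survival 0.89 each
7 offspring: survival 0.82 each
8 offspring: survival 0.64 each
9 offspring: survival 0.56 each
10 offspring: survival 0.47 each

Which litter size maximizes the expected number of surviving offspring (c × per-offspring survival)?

Expected surviving offspring = c × s(c):
  c=6: 6 × 0.89 = 5.340
  c=7: 7 × 0.82 = 5.740
  c=8: 8 × 0.64 = 5.120
  c=9: 9 × 0.56 = 5.040
  c=10: 10 × 0.47 = 4.700
Maximum at c = 7 (5.740 surviving offspring).

7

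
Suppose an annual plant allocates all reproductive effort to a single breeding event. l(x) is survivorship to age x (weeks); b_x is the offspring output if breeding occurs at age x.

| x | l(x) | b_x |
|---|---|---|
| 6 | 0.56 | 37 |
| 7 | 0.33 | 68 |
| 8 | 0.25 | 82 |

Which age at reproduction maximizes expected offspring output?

7

Expected offspring if breeding at age x = l(x) × b_x:
  age 6: 0.56 × 37 = 20.720
  age 7: 0.33 × 68 = 22.440
  age 8: 0.25 × 82 = 20.500
Maximum at age 7 (22.440).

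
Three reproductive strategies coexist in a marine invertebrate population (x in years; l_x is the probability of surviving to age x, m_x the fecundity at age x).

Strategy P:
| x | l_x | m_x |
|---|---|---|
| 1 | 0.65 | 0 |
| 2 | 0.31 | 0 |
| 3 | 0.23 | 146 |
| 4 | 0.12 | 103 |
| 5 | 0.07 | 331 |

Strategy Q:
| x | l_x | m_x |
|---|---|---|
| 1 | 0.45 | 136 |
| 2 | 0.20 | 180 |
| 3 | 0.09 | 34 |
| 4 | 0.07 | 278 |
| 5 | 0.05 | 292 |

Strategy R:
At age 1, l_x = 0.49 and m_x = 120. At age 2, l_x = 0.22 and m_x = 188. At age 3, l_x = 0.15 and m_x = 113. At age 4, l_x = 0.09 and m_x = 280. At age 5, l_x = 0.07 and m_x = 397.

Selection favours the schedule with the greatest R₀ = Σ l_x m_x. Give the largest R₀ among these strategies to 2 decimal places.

170.10

Strategy P: R₀ = 0.65×0 + 0.31×0 + 0.23×146 + 0.12×103 + 0.07×331 = 69.1100
Strategy Q: R₀ = 0.45×136 + 0.20×180 + 0.09×34 + 0.07×278 + 0.05×292 = 134.3200
Strategy R: R₀ = 0.49×120 + 0.22×188 + 0.15×113 + 0.09×280 + 0.07×397 = 170.1000
Highest R₀: strategy R with 170.1000.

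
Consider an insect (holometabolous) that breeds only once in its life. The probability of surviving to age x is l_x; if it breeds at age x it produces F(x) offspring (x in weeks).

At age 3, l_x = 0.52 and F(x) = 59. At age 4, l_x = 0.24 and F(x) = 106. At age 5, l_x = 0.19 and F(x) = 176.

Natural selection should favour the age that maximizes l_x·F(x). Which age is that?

5

Expected offspring if breeding at age x = l_x × F(x):
  age 3: 0.52 × 59 = 30.680
  age 4: 0.24 × 106 = 25.440
  age 5: 0.19 × 176 = 33.440
Maximum at age 5 (33.440).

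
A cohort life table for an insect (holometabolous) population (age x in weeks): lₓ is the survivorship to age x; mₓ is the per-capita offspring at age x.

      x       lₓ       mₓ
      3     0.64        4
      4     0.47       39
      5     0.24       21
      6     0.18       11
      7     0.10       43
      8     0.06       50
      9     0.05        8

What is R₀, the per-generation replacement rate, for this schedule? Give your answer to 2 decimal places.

35.61

R₀ = Σ lₓ mₓ:
  age 3: 0.64 × 4 = 2.5600
  age 4: 0.47 × 39 = 18.3300
  age 5: 0.24 × 21 = 5.0400
  age 6: 0.18 × 11 = 1.9800
  age 7: 0.10 × 43 = 4.3000
  age 8: 0.06 × 50 = 3.0000
  age 9: 0.05 × 8 = 0.4000
R₀ = 2.5600 + 18.3300 + 5.0400 + 1.9800 + 4.3000 + 3.0000 + 0.4000 = 35.6100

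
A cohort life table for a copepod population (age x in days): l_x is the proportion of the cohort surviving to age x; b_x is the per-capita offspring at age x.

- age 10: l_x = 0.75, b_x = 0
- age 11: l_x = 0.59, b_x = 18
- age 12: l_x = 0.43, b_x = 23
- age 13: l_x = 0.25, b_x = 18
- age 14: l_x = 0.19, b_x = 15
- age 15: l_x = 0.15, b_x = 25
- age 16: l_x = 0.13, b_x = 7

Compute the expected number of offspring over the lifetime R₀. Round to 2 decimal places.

R₀ = Σ l_x b_x:
  age 10: 0.75 × 0 = 0.0000
  age 11: 0.59 × 18 = 10.6200
  age 12: 0.43 × 23 = 9.8900
  age 13: 0.25 × 18 = 4.5000
  age 14: 0.19 × 15 = 2.8500
  age 15: 0.15 × 25 = 3.7500
  age 16: 0.13 × 7 = 0.9100
R₀ = 0.0000 + 10.6200 + 9.8900 + 4.5000 + 2.8500 + 3.7500 + 0.9100 = 32.5200

32.52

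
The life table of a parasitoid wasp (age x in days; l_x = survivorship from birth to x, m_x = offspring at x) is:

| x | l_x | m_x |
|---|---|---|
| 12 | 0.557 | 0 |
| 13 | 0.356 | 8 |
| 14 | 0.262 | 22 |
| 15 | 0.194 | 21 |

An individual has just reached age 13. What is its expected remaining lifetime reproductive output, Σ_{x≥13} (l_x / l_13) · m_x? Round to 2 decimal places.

35.63

l_13 = 0.356. Conditional survival from age 13 to x is l_x / l_13.
  x=13: (0.356/0.356) × 8 = 8.0000
  x=14: (0.262/0.356) × 22 = 16.1910
  x=15: (0.194/0.356) × 21 = 11.4438
Sum = 8.0000 + 16.1910 + 11.4438 = 35.6348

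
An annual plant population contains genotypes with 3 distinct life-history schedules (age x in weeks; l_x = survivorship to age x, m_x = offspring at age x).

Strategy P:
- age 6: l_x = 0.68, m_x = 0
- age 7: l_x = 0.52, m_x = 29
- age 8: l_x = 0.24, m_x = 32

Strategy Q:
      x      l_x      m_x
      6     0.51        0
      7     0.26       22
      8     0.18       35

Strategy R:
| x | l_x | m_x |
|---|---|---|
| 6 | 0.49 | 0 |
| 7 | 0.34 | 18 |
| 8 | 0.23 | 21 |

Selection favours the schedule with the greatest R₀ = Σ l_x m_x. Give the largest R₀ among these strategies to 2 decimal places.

22.76

Strategy P: R₀ = 0.68×0 + 0.52×29 + 0.24×32 = 22.7600
Strategy Q: R₀ = 0.51×0 + 0.26×22 + 0.18×35 = 12.0200
Strategy R: R₀ = 0.49×0 + 0.34×18 + 0.23×21 = 10.9500
Highest R₀: strategy P with 22.7600.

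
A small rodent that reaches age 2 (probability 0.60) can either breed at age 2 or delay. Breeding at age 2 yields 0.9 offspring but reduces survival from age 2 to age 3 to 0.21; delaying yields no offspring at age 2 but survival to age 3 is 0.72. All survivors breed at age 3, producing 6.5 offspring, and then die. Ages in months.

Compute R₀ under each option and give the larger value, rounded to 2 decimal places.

breed at age 2: R₀ = 0.60 × (0.9 + 0.21 × 6.5) = 0.60 × 2.2650 = 1.3590
delay to age 3: R₀ = 0.60 × (0.72 × 6.5) = 0.60 × 4.6800 = 2.8080
Higher: delay to age 3 (2.8080).

2.81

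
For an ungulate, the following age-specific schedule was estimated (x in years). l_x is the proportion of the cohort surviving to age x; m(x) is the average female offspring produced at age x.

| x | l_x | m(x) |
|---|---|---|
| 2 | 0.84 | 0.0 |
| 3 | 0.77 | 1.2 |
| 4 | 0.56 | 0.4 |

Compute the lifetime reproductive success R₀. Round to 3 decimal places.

1.148

R₀ = Σ l_x m(x):
  age 2: 0.84 × 0.0 = 0.0000
  age 3: 0.77 × 1.2 = 0.9240
  age 4: 0.56 × 0.4 = 0.2240
R₀ = 0.0000 + 0.9240 + 0.2240 = 1.1480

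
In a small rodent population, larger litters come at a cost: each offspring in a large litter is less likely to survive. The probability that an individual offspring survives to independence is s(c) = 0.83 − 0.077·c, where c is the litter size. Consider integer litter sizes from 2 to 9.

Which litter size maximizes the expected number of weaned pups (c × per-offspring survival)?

5

Expected weaned pups = c × s(c):
  c=2: 2 × 0.676 = 1.352
  c=3: 3 × 0.599 = 1.797
  c=4: 4 × 0.522 = 2.088
  c=5: 5 × 0.445 = 2.225
  c=6: 6 × 0.368 = 2.208
  c=7: 7 × 0.291 = 2.037
  c=8: 8 × 0.214 = 1.712
  c=9: 9 × 0.137 = 1.233
Maximum at c = 5 (2.225 weaned pups).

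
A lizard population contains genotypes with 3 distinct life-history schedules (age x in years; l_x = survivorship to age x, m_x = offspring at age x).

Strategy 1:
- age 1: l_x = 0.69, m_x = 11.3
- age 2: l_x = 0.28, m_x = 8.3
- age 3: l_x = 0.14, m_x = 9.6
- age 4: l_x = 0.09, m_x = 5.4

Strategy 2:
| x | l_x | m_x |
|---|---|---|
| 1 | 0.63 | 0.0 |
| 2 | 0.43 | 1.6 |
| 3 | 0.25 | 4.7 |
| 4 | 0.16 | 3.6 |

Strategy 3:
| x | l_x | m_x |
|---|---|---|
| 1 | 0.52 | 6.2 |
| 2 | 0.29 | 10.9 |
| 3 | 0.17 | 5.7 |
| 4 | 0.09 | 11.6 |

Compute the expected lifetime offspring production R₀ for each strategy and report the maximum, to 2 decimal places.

Strategy 1: R₀ = 0.69×11.3 + 0.28×8.3 + 0.14×9.6 + 0.09×5.4 = 11.9510
Strategy 2: R₀ = 0.63×0.0 + 0.43×1.6 + 0.25×4.7 + 0.16×3.6 = 2.4390
Strategy 3: R₀ = 0.52×6.2 + 0.29×10.9 + 0.17×5.7 + 0.09×11.6 = 8.3980
Highest R₀: strategy 1 with 11.9510.

11.95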